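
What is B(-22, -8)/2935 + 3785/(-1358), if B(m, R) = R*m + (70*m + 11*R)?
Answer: -13080791/3985730 ≈ -3.2819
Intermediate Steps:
B(m, R) = 11*R + 70*m + R*m (B(m, R) = R*m + (11*R + 70*m) = 11*R + 70*m + R*m)
B(-22, -8)/2935 + 3785/(-1358) = (11*(-8) + 70*(-22) - 8*(-22))/2935 + 3785/(-1358) = (-88 - 1540 + 176)*(1/2935) + 3785*(-1/1358) = -1452*1/2935 - 3785/1358 = -1452/2935 - 3785/1358 = -13080791/3985730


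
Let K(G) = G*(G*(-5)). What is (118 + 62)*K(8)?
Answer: -57600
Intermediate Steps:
K(G) = -5*G² (K(G) = G*(-5*G) = -5*G²)
(118 + 62)*K(8) = (118 + 62)*(-5*8²) = 180*(-5*64) = 180*(-320) = -57600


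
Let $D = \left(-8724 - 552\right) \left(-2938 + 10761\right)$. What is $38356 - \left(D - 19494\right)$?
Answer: $72623998$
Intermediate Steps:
$D = -72566148$ ($D = \left(-9276\right) 7823 = -72566148$)
$38356 - \left(D - 19494\right) = 38356 - \left(-72566148 - 19494\right) = 38356 - -72585642 = 38356 + 72585642 = 72623998$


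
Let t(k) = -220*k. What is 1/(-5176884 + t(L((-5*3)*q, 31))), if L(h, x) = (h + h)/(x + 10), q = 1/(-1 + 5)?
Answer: -41/212250594 ≈ -1.9317e-7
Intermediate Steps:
q = ¼ (q = 1/4 = ¼ ≈ 0.25000)
L(h, x) = 2*h/(10 + x) (L(h, x) = (2*h)/(10 + x) = 2*h/(10 + x))
1/(-5176884 + t(L((-5*3)*q, 31))) = 1/(-5176884 - 440*-5*3*(¼)/(10 + 31)) = 1/(-5176884 - 440*(-15*¼)/41) = 1/(-5176884 - 440*(-15)/(4*41)) = 1/(-5176884 - 220*(-15/82)) = 1/(-5176884 + 1650/41) = 1/(-212250594/41) = -41/212250594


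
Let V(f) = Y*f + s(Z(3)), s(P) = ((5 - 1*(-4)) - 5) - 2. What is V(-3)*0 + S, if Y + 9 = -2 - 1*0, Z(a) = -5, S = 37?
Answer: 37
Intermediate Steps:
s(P) = 2 (s(P) = ((5 + 4) - 5) - 2 = (9 - 5) - 2 = 4 - 2 = 2)
Y = -11 (Y = -9 + (-2 - 1*0) = -9 + (-2 + 0) = -9 - 2 = -11)
V(f) = 2 - 11*f (V(f) = -11*f + 2 = 2 - 11*f)
V(-3)*0 + S = (2 - 11*(-3))*0 + 37 = (2 + 33)*0 + 37 = 35*0 + 37 = 0 + 37 = 37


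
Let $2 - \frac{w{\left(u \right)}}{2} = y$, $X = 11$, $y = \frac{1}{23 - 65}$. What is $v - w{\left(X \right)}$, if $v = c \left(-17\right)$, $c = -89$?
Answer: $\frac{31688}{21} \approx 1509.0$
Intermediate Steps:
$y = - \frac{1}{42}$ ($y = \frac{1}{-42} = - \frac{1}{42} \approx -0.02381$)
$v = 1513$ ($v = \left(-89\right) \left(-17\right) = 1513$)
$w{\left(u \right)} = \frac{85}{21}$ ($w{\left(u \right)} = 4 - - \frac{1}{21} = 4 + \frac{1}{21} = \frac{85}{21}$)
$v - w{\left(X \right)} = 1513 - \frac{85}{21} = \frac{31688}{21}$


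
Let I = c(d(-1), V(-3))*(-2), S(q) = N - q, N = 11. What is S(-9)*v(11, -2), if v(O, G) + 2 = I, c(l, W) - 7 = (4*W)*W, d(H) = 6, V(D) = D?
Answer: -1760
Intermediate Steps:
c(l, W) = 7 + 4*W**2 (c(l, W) = 7 + (4*W)*W = 7 + 4*W**2)
S(q) = 11 - q
I = -86 (I = (7 + 4*(-3)**2)*(-2) = (7 + 4*9)*(-2) = (7 + 36)*(-2) = 43*(-2) = -86)
v(O, G) = -88 (v(O, G) = -2 - 86 = -88)
S(-9)*v(11, -2) = (11 - 1*(-9))*(-88) = (11 + 9)*(-88) = 20*(-88) = -1760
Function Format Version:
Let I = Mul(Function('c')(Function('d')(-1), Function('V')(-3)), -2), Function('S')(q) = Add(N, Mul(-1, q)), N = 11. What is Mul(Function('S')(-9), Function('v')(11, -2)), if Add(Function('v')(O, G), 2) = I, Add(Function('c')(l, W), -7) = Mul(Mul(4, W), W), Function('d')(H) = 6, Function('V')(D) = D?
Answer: -1760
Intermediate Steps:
Function('c')(l, W) = Add(7, Mul(4, Pow(W, 2))) (Function('c')(l, W) = Add(7, Mul(Mul(4, W), W)) = Add(7, Mul(4, Pow(W, 2))))
Function('S')(q) = Add(11, Mul(-1, q))
I = -86 (I = Mul(Add(7, Mul(4, Pow(-3, 2))), -2) = Mul(Add(7, Mul(4, 9)), -2) = Mul(Add(7, 36), -2) = Mul(43, -2) = -86)
Function('v')(O, G) = -88 (Function('v')(O, G) = Add(-2, -86) = -88)
Mul(Function('S')(-9), Function('v')(11, -2)) = Mul(Add(11, Mul(-1, -9)), -88) = Mul(Add(11, 9), -88) = Mul(20, -88) = -1760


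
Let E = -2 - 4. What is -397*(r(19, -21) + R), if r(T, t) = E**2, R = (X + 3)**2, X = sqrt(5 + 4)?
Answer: -28584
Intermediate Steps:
X = 3 (X = sqrt(9) = 3)
E = -6
R = 36 (R = (3 + 3)**2 = 6**2 = 36)
r(T, t) = 36 (r(T, t) = (-6)**2 = 36)
-397*(r(19, -21) + R) = -397*(36 + 36) = -397*72 = -28584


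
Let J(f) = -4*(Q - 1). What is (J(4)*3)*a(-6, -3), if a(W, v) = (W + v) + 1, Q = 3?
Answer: 192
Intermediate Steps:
J(f) = -8 (J(f) = -4*(3 - 1) = -4*2 = -8)
a(W, v) = 1 + W + v
(J(4)*3)*a(-6, -3) = (-8*3)*(1 - 6 - 3) = -24*(-8) = 192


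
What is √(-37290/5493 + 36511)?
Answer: 3*√13598066149/1831 ≈ 191.06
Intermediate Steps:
√(-37290/5493 + 36511) = √(-37290*1/5493 + 36511) = √(-12430/1831 + 36511) = √(66839211/1831) = 3*√13598066149/1831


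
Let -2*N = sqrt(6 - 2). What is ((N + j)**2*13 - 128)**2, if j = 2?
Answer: 13225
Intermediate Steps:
N = -1 (N = -sqrt(6 - 2)/2 = -sqrt(4)/2 = -1/2*2 = -1)
((N + j)**2*13 - 128)**2 = ((-1 + 2)**2*13 - 128)**2 = (1**2*13 - 128)**2 = (1*13 - 128)**2 = (13 - 128)**2 = (-115)**2 = 13225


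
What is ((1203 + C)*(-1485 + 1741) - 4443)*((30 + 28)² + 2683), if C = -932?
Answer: 392649851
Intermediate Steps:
((1203 + C)*(-1485 + 1741) - 4443)*((30 + 28)² + 2683) = ((1203 - 932)*(-1485 + 1741) - 4443)*((30 + 28)² + 2683) = (271*256 - 4443)*(58² + 2683) = (69376 - 4443)*(3364 + 2683) = 64933*6047 = 392649851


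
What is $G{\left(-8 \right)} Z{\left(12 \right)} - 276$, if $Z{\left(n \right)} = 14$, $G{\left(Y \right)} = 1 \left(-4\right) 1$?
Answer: $-332$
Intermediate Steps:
$G{\left(Y \right)} = -4$ ($G{\left(Y \right)} = \left(-4\right) 1 = -4$)
$G{\left(-8 \right)} Z{\left(12 \right)} - 276 = \left(-4\right) 14 - 276 = -56 - 276 = -332$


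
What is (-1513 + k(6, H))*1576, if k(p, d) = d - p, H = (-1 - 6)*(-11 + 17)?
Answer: -2460136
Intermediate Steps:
H = -42 (H = -7*6 = -42)
(-1513 + k(6, H))*1576 = (-1513 + (-42 - 1*6))*1576 = (-1513 + (-42 - 6))*1576 = (-1513 - 48)*1576 = -1561*1576 = -2460136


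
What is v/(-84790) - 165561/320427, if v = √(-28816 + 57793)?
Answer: -55187/106809 - √28977/84790 ≈ -0.51870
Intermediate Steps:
v = √28977 ≈ 170.23
v/(-84790) - 165561/320427 = √28977/(-84790) - 165561/320427 = √28977*(-1/84790) - 165561*1/320427 = -√28977/84790 - 55187/106809 = -55187/106809 - √28977/84790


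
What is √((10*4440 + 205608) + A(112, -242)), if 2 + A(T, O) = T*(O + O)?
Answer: √195798 ≈ 442.49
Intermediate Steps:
A(T, O) = -2 + 2*O*T (A(T, O) = -2 + T*(O + O) = -2 + T*(2*O) = -2 + 2*O*T)
√((10*4440 + 205608) + A(112, -242)) = √((10*4440 + 205608) + (-2 + 2*(-242)*112)) = √((44400 + 205608) + (-2 - 54208)) = √(250008 - 54210) = √195798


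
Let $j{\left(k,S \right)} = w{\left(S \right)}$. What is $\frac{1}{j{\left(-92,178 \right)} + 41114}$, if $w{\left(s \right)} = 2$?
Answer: $\frac{1}{41116} \approx 2.4321 \cdot 10^{-5}$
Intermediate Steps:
$j{\left(k,S \right)} = 2$
$\frac{1}{j{\left(-92,178 \right)} + 41114} = \frac{1}{2 + 41114} = \frac{1}{41116}$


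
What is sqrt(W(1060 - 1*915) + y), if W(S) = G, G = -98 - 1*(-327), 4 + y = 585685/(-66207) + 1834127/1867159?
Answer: sqrt(3318198284663182047425487)/123618995913 ≈ 14.736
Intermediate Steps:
y = -1466610956278/123618995913 (y = -4 + (585685/(-66207) + 1834127/1867159) = -4 + (585685*(-1/66207) + 1834127*(1/1867159)) = -4 + (-585685/66207 + 1834127/1867159) = -4 - 972134972626/123618995913 = -1466610956278/123618995913 ≈ -11.864)
G = 229 (G = -98 + 327 = 229)
W(S) = 229
sqrt(W(1060 - 1*915) + y) = sqrt(229 - 1466610956278/123618995913) = sqrt(26842139107799/123618995913) = sqrt(3318198284663182047425487)/123618995913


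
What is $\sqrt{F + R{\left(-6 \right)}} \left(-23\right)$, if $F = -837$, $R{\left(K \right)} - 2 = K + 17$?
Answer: $- 46 i \sqrt{206} \approx - 660.22 i$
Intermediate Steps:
$R{\left(K \right)} = 19 + K$ ($R{\left(K \right)} = 2 + \left(K + 17\right) = 2 + \left(17 + K\right) = 19 + K$)
$\sqrt{F + R{\left(-6 \right)}} \left(-23\right) = \sqrt{-837 + \left(19 - 6\right)} \left(-23\right) = \sqrt{-837 + 13} \left(-23\right) = \sqrt{-824} \left(-23\right) = 2 i \sqrt{206} \left(-23\right) = - 46 i \sqrt{206}$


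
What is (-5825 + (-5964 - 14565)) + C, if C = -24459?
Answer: -50813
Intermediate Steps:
(-5825 + (-5964 - 14565)) + C = (-5825 + (-5964 - 14565)) - 24459 = (-5825 - 20529) - 24459 = -26354 - 24459 = -50813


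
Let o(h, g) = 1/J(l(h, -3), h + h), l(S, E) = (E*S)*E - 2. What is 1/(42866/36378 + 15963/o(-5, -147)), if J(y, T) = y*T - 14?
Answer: 18189/132400080625 ≈ 1.3738e-7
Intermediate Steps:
l(S, E) = -2 + S*E² (l(S, E) = S*E² - 2 = -2 + S*E²)
J(y, T) = -14 + T*y (J(y, T) = T*y - 14 = -14 + T*y)
o(h, g) = 1/(-14 + 2*h*(-2 + 9*h)) (o(h, g) = 1/(-14 + (h + h)*(-2 + h*(-3)²)) = 1/(-14 + (2*h)*(-2 + h*9)) = 1/(-14 + (2*h)*(-2 + 9*h)) = 1/(-14 + 2*h*(-2 + 9*h)))
1/(42866/36378 + 15963/o(-5, -147)) = 1/(42866/36378 + 15963/((1/(2*(-7 - 5*(-2 + 9*(-5))))))) = 1/(42866*(1/36378) + 15963/((1/(2*(-7 - 5*(-2 - 45)))))) = 1/(21433/18189 + 15963/((1/(2*(-7 - 5*(-47)))))) = 1/(21433/18189 + 15963/((1/(2*(-7 + 235))))) = 1/(21433/18189 + 15963/(((½)/228))) = 1/(21433/18189 + 15963/(((½)*(1/228)))) = 1/(21433/18189 + 15963/(1/456)) = 1/(21433/18189 + 15963*456) = 1/(21433/18189 + 7279128) = 1/(132400080625/18189) = 18189/132400080625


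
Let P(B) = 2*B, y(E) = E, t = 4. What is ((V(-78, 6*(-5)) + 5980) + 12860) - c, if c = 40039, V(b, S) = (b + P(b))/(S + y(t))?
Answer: -21190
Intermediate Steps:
V(b, S) = 3*b/(4 + S) (V(b, S) = (b + 2*b)/(S + 4) = (3*b)/(4 + S) = 3*b/(4 + S))
((V(-78, 6*(-5)) + 5980) + 12860) - c = ((3*(-78)/(4 + 6*(-5)) + 5980) + 12860) - 1*40039 = ((3*(-78)/(4 - 30) + 5980) + 12860) - 40039 = ((3*(-78)/(-26) + 5980) + 12860) - 40039 = ((3*(-78)*(-1/26) + 5980) + 12860) - 40039 = ((9 + 5980) + 12860) - 40039 = (5989 + 12860) - 40039 = 18849 - 40039 = -21190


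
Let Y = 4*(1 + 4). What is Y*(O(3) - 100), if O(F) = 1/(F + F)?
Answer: -5990/3 ≈ -1996.7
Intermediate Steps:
O(F) = 1/(2*F)
Y = 20 (Y = 4*5 = 20)
Y*(O(3) - 100) = 20*((½)/3 - 100) = 20*((½)*(⅓) - 100) = 20*(⅙ - 100) = 20*(-599/6) = -5990/3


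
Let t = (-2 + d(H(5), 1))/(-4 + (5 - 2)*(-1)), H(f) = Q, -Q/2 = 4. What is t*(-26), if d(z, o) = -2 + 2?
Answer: -52/7 ≈ -7.4286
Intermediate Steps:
Q = -8 (Q = -2*4 = -8)
H(f) = -8
d(z, o) = 0
t = 2/7 (t = (-2 + 0)/(-4 + (5 - 2)*(-1)) = -2/(-4 + 3*(-1)) = -2/(-4 - 3) = -2/(-7) = -2*(-⅐) = 2/7 ≈ 0.28571)
t*(-26) = (2/7)*(-26) = -52/7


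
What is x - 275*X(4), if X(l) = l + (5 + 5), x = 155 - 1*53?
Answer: -3748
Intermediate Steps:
x = 102 (x = 155 - 53 = 102)
X(l) = 10 + l (X(l) = l + 10 = 10 + l)
x - 275*X(4) = 102 - 275*(10 + 4) = 102 - 275*14 = 102 - 3850 = -3748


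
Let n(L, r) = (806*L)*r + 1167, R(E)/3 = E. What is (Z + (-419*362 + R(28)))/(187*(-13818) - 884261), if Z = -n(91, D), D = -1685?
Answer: -17633607/495461 ≈ -35.590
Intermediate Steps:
R(E) = 3*E
n(L, r) = 1167 + 806*L*r (n(L, r) = 806*L*r + 1167 = 1167 + 806*L*r)
Z = 123586843 (Z = -(1167 + 806*91*(-1685)) = -(1167 - 123588010) = -1*(-123586843) = 123586843)
(Z + (-419*362 + R(28)))/(187*(-13818) - 884261) = (123586843 + (-419*362 + 3*28))/(187*(-13818) - 884261) = (123586843 + (-151678 + 84))/(-2583966 - 884261) = (123586843 - 151594)/(-3468227) = 123435249*(-1/3468227) = -17633607/495461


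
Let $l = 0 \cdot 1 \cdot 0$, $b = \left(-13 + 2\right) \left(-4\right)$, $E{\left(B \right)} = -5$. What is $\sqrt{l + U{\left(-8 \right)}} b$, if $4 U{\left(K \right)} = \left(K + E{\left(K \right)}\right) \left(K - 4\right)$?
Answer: $44 \sqrt{39} \approx 274.78$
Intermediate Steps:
$U{\left(K \right)} = \frac{\left(-5 + K\right) \left(-4 + K\right)}{4}$ ($U{\left(K \right)} = \frac{\left(K - 5\right) \left(K - 4\right)}{4} = \frac{\left(-5 + K\right) \left(-4 + K\right)}{4}$)
$b = 44$ ($b = \left(-11\right) \left(-4\right) = 44$)
$l = 0$ ($l = 0 \cdot 0 = 0$)
$\sqrt{l + U{\left(-8 \right)}} b = \sqrt{0 + \left(5 - -18 + \frac{\left(-8\right)^{2}}{4}\right)} 44 = \sqrt{0 + \left(5 + 18 + \frac{1}{4} \cdot 64\right)} 44 = \sqrt{0 + \left(5 + 18 + 16\right)} 44 = \sqrt{0 + 39} \cdot 44 = \sqrt{39} \cdot 44 = 44 \sqrt{39}$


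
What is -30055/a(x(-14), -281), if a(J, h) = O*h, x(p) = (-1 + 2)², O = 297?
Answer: 30055/83457 ≈ 0.36013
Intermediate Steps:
x(p) = 1 (x(p) = 1² = 1)
a(J, h) = 297*h
-30055/a(x(-14), -281) = -30055/(297*(-281)) = -30055/(-83457) = -30055*(-1/83457) = 30055/83457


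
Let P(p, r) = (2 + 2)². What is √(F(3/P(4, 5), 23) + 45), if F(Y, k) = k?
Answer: 2*√17 ≈ 8.2462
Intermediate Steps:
P(p, r) = 16 (P(p, r) = 4² = 16)
√(F(3/P(4, 5), 23) + 45) = √(23 + 45) = √68 = 2*√17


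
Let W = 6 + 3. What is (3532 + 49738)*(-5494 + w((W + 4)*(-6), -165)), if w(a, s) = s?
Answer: -301454930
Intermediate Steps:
W = 9
(3532 + 49738)*(-5494 + w((W + 4)*(-6), -165)) = (3532 + 49738)*(-5494 - 165) = 53270*(-5659) = -301454930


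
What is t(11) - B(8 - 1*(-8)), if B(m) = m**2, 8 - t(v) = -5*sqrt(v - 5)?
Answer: -248 + 5*sqrt(6) ≈ -235.75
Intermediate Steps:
t(v) = 8 + 5*sqrt(-5 + v) (t(v) = 8 - (-5)*sqrt(v - 5) = 8 - (-5)*sqrt(-5 + v) = 8 + 5*sqrt(-5 + v))
t(11) - B(8 - 1*(-8)) = (8 + 5*sqrt(-5 + 11)) - (8 - 1*(-8))**2 = (8 + 5*sqrt(6)) - (8 + 8)**2 = (8 + 5*sqrt(6)) - 1*16**2 = (8 + 5*sqrt(6)) - 1*256 = (8 + 5*sqrt(6)) - 256 = -248 + 5*sqrt(6)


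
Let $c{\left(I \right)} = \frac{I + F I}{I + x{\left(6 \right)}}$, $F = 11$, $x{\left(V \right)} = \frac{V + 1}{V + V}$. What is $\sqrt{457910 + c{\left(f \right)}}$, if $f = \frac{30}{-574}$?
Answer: $\frac{\sqrt{1531815355670}}{1829} \approx 676.69$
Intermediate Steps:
$x{\left(V \right)} = \frac{1 + V}{2 V}$
$f = - \frac{15}{287}$ ($f = 30 \left(- \frac{1}{574}\right) = - \frac{15}{287} \approx -0.052265$)
$c{\left(I \right)} = \frac{12 I}{\frac{7}{12} + I}$ ($c{\left(I \right)} = \frac{I + 11 I}{I + \frac{1 + 6}{2 \cdot 6}} = \frac{12 I}{I + \frac{1}{2} \cdot \frac{1}{6} \cdot 7} = \frac{12 I}{I + \frac{7}{12}} = \frac{12 I}{\frac{7}{12} + I}$)
$\sqrt{457910 + c{\left(f \right)}} = \sqrt{457910 + 144 \left(- \frac{15}{287}\right) \frac{1}{7 + 12 \left(- \frac{15}{287}\right)}} = \sqrt{457910 + 144 \left(- \frac{15}{287}\right) \frac{1}{7 - \frac{180}{287}}} = \sqrt{457910 + 144 \left(- \frac{15}{287}\right) \frac{1}{\frac{1829}{287}}} = \sqrt{457910 + 144 \left(- \frac{15}{287}\right) \frac{287}{1829}} = \sqrt{457910 - \frac{2160}{1829}} = \sqrt{\frac{837515230}{1829}} = \frac{\sqrt{1531815355670}}{1829}$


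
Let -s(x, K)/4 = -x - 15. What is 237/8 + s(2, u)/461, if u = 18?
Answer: 109801/3688 ≈ 29.772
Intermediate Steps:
s(x, K) = 60 + 4*x (s(x, K) = -4*(-x - 15) = -4*(-15 - x) = 60 + 4*x)
237/8 + s(2, u)/461 = 237/8 + (60 + 4*2)/461 = 237*(⅛) + (60 + 8)*(1/461) = 237/8 + 68*(1/461) = 237/8 + 68/461 = 109801/3688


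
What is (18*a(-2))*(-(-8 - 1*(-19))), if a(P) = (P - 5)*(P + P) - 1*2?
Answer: -5148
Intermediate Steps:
a(P) = -2 + 2*P*(-5 + P) (a(P) = (-5 + P)*(2*P) - 2 = 2*P*(-5 + P) - 2 = -2 + 2*P*(-5 + P))
(18*a(-2))*(-(-8 - 1*(-19))) = (18*(-2 - 10*(-2) + 2*(-2)**2))*(-(-8 - 1*(-19))) = (18*(-2 + 20 + 2*4))*(-(-8 + 19)) = (18*(-2 + 20 + 8))*(-1*11) = (18*26)*(-11) = 468*(-11) = -5148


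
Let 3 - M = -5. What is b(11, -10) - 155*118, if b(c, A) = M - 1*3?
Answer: -18285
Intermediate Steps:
M = 8 (M = 3 - 1*(-5) = 3 + 5 = 8)
b(c, A) = 5 (b(c, A) = 8 - 1*3 = 8 - 3 = 5)
b(11, -10) - 155*118 = 5 - 155*118 = 5 - 18290 = -18285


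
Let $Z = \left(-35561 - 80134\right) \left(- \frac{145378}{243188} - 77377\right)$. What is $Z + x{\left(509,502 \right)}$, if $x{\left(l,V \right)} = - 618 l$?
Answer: $\frac{1088495701133937}{121594} \approx 8.9519 \cdot 10^{9}$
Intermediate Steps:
$Z = \frac{1088533949985765}{121594}$ ($Z = - 115695 \left(\left(-145378\right) \frac{1}{243188} - 77377\right) = - 115695 \left(- \frac{72689}{121594} - 77377\right) = \left(-115695\right) \left(- \frac{9408651627}{121594}\right) = \frac{1088533949985765}{121594} \approx 8.9522 \cdot 10^{9}$)
$Z + x{\left(509,502 \right)} = \frac{1088533949985765}{121594} - 314562 = \frac{1088495701133937}{121594}$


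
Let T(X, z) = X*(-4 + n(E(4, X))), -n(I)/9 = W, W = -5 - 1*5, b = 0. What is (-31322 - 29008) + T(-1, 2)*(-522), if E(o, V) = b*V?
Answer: -15438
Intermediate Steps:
E(o, V) = 0 (E(o, V) = 0*V = 0)
W = -10 (W = -5 - 5 = -10)
n(I) = 90 (n(I) = -9*(-10) = 90)
T(X, z) = 86*X (T(X, z) = X*(-4 + 90) = X*86 = 86*X)
(-31322 - 29008) + T(-1, 2)*(-522) = (-31322 - 29008) + (86*(-1))*(-522) = -60330 - 86*(-522) = -60330 + 44892 = -15438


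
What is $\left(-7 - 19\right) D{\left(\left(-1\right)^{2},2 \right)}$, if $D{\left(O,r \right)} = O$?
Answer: $-26$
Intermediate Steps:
$\left(-7 - 19\right) D{\left(\left(-1\right)^{2},2 \right)} = \left(-7 - 19\right) \left(-1\right)^{2} = \left(-26\right) 1 = -26$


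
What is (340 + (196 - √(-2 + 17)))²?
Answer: (536 - √15)² ≈ 2.8316e+5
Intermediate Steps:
(340 + (196 - √(-2 + 17)))² = (340 + (196 - √15))² = (536 - √15)²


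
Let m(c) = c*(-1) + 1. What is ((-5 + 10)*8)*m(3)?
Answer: -80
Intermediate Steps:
m(c) = 1 - c (m(c) = -c + 1 = 1 - c)
((-5 + 10)*8)*m(3) = ((-5 + 10)*8)*(1 - 1*3) = (5*8)*(1 - 3) = 40*(-2) = -80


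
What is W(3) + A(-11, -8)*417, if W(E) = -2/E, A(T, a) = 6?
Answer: 7504/3 ≈ 2501.3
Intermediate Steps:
W(3) + A(-11, -8)*417 = -2/3 + 6*417 = -2*⅓ + 2502 = -⅔ + 2502 = 7504/3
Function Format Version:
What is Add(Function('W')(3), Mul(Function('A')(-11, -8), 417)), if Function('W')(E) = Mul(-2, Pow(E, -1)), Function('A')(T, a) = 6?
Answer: Rational(7504, 3) ≈ 2501.3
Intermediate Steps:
Add(Function('W')(3), Mul(Function('A')(-11, -8), 417)) = Add(Mul(-2, Pow(3, -1)), Mul(6, 417)) = Add(Mul(-2, Rational(1, 3)), 2502) = Add(Rational(-2, 3), 2502) = Rational(7504, 3)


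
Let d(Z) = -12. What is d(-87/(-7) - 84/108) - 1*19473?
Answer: -19485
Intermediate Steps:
d(-87/(-7) - 84/108) - 1*19473 = -12 - 1*19473 = -12 - 19473 = -19485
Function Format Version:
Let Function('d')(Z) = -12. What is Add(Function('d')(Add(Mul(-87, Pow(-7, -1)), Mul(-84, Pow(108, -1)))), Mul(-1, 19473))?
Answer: -19485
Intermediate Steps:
Add(Function('d')(Add(Mul(-87, Pow(-7, -1)), Mul(-84, Pow(108, -1)))), Mul(-1, 19473)) = Add(-12, Mul(-1, 19473)) = Add(-12, -19473) = -19485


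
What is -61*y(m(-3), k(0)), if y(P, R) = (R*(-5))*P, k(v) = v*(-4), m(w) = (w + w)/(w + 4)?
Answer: 0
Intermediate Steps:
m(w) = 2*w/(4 + w) (m(w) = (2*w)/(4 + w) = 2*w/(4 + w))
k(v) = -4*v
y(P, R) = -5*P*R (y(P, R) = (-5*R)*P = -5*P*R)
-61*y(m(-3), k(0)) = -(-305)*2*(-3)/(4 - 3)*(-4*0) = -(-305)*2*(-3)/1*0 = -(-305)*2*(-3)*1*0 = -(-305)*(-6)*0 = -61*0 = 0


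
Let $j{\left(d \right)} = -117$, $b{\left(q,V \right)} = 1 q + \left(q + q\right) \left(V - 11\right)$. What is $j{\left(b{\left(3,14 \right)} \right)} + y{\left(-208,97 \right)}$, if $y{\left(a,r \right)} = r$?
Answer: $-20$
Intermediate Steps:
$b{\left(q,V \right)} = q + 2 q \left(-11 + V\right)$
$j{\left(b{\left(3,14 \right)} \right)} + y{\left(-208,97 \right)} = -117 + 97 = -20$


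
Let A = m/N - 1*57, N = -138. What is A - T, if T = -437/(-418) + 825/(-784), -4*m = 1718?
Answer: -32062117/595056 ≈ -53.881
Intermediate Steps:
m = -859/2 (m = -¼*1718 = -859/2 ≈ -429.50)
T = -59/8624 (T = -437*(-1/418) + 825*(-1/784) = 23/22 - 825/784 = -59/8624 ≈ -0.0068414)
A = -14873/276 (A = -859/2/(-138) - 1*57 = -859/2*(-1/138) - 57 = 859/276 - 57 = -14873/276 ≈ -53.888)
A - T = -14873/276 - 1*(-59/8624) = -14873/276 + 59/8624 = -32062117/595056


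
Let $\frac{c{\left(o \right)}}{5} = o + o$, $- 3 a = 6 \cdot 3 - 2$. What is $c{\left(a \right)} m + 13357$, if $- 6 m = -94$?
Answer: $\frac{112693}{9} \approx 12521.0$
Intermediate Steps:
$a = - \frac{16}{3}$ ($a = - \frac{6 \cdot 3 - 2}{3} = - \frac{18 - 2}{3} = \left(- \frac{1}{3}\right) 16 = - \frac{16}{3} \approx -5.3333$)
$m = \frac{47}{3}$ ($m = \left(- \frac{1}{6}\right) \left(-94\right) = \frac{47}{3} \approx 15.667$)
$c{\left(o \right)} = 10 o$ ($c{\left(o \right)} = 5 \left(o + o\right) = 5 \cdot 2 o = 10 o$)
$c{\left(a \right)} m + 13357 = 10 \left(- \frac{16}{3}\right) \frac{47}{3} + 13357 = \left(- \frac{160}{3}\right) \frac{47}{3} + 13357 = - \frac{7520}{9} + 13357 = \frac{112693}{9}$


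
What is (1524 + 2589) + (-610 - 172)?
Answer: 3331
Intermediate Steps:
(1524 + 2589) + (-610 - 172) = 4113 - 782 = 3331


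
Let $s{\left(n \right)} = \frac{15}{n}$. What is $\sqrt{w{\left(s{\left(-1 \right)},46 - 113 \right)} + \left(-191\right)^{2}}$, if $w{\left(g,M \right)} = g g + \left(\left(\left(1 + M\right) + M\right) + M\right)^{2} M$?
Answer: $i \sqrt{2643294} \approx 1625.8 i$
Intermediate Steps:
$w{\left(g,M \right)} = g^{2} + M \left(1 + 3 M\right)^{2}$ ($w{\left(g,M \right)} = g^{2} + \left(\left(1 + 2 M\right) + M\right)^{2} M = g^{2} + \left(1 + 3 M\right)^{2} M = g^{2} + M \left(1 + 3 M\right)^{2}$)
$\sqrt{w{\left(s{\left(-1 \right)},46 - 113 \right)} + \left(-191\right)^{2}} = \sqrt{\left(\left(\frac{15}{-1}\right)^{2} + \left(46 - 113\right) \left(1 + 3 \left(46 - 113\right)\right)^{2}\right) + \left(-191\right)^{2}} = \sqrt{\left(\left(15 \left(-1\right)\right)^{2} + \left(46 - 113\right) \left(1 + 3 \left(46 - 113\right)\right)^{2}\right) + 36481} = \sqrt{\left(\left(-15\right)^{2} - 67 \left(1 + 3 \left(-67\right)\right)^{2}\right) + 36481} = \sqrt{\left(225 - 67 \left(1 - 201\right)^{2}\right) + 36481} = \sqrt{\left(225 - 67 \left(-200\right)^{2}\right) + 36481} = \sqrt{\left(225 - 2680000\right) + 36481} = \sqrt{-2679775 + 36481} = \sqrt{-2643294} = i \sqrt{2643294}$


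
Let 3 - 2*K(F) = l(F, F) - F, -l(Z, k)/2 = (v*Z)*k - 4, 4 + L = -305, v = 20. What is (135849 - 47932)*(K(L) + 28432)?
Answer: 170373914715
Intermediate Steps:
L = -309 (L = -4 - 305 = -309)
l(Z, k) = 8 - 40*Z*k (l(Z, k) = -2*((20*Z)*k - 4) = -2*(20*Z*k - 4) = -2*(-4 + 20*Z*k) = 8 - 40*Z*k)
K(F) = -5/2 + F/2 + 20*F² (K(F) = 3/2 - ((8 - 40*F*F) - F)/2 = 3/2 - ((8 - 40*F²) - F)/2 = 3/2 - (8 - F - 40*F²)/2 = 3/2 + (-4 + F/2 + 20*F²) = -5/2 + F/2 + 20*F²)
(135849 - 47932)*(K(L) + 28432) = (135849 - 47932)*((-5/2 + (½)*(-309) + 20*(-309)²) + 28432) = 87917*((-5/2 - 309/2 + 20*95481) + 28432) = 87917*((-5/2 - 309/2 + 1909620) + 28432) = 87917*(1909463 + 28432) = 87917*1937895 = 170373914715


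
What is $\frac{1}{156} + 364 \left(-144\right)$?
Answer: $- \frac{8176895}{156} \approx -52416.0$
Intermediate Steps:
$\frac{1}{156} + 364 \left(-144\right) = \frac{1}{156} - 52416 = - \frac{8176895}{156}$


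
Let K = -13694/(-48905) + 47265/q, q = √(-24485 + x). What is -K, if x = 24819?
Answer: -13694/48905 - 47265*√334/334 ≈ -2586.5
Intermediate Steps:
q = √334 (q = √(-24485 + 24819) = √334 ≈ 18.276)
K = 13694/48905 + 47265*√334/334 (K = -13694/(-48905) + 47265/(√334) = -13694*(-1/48905) + 47265*(√334/334) = 13694/48905 + 47265*√334/334 ≈ 2586.5)
-K = -(13694/48905 + 47265*√334/334) = -13694/48905 - 47265*√334/334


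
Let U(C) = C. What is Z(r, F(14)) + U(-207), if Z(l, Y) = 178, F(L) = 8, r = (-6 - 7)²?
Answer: -29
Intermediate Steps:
r = 169 (r = (-13)² = 169)
Z(r, F(14)) + U(-207) = 178 - 207 = -29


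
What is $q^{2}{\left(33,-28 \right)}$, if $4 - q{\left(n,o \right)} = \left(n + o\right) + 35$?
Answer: $1296$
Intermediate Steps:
$q{\left(n,o \right)} = -31 - n - o$ ($q{\left(n,o \right)} = 4 - \left(\left(n + o\right) + 35\right) = 4 - \left(35 + n + o\right) = -31 - n - o$)
$q^{2}{\left(33,-28 \right)} = \left(-31 - 33 - -28\right)^{2} = \left(-31 - 33 + 28\right)^{2} = \left(-36\right)^{2} = 1296$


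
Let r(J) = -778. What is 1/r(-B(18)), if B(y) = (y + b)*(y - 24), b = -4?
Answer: -1/778 ≈ -0.0012853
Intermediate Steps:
B(y) = (-24 + y)*(-4 + y) (B(y) = (y - 4)*(y - 24) = (-4 + y)*(-24 + y) = (-24 + y)*(-4 + y))
1/r(-B(18)) = 1/(-778) = -1/778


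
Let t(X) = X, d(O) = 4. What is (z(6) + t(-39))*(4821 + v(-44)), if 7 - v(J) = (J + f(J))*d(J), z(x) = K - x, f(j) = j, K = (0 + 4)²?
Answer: -150220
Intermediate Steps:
K = 16 (K = 4² = 16)
z(x) = 16 - x
v(J) = 7 - 8*J (v(J) = 7 - (J + J)*4 = 7 - 2*J*4 = 7 - 8*J)
(z(6) + t(-39))*(4821 + v(-44)) = ((16 - 1*6) - 39)*(4821 + (7 - 8*(-44))) = ((16 - 6) - 39)*(4821 + (7 + 352)) = (10 - 39)*(4821 + 359) = -29*5180 = -150220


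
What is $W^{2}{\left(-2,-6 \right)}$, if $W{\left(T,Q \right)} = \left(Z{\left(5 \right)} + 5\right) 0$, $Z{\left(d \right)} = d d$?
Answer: $0$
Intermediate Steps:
$Z{\left(d \right)} = d^{2}$
$W{\left(T,Q \right)} = 0$ ($W{\left(T,Q \right)} = \left(5^{2} + 5\right) 0 = \left(25 + 5\right) 0 = 30 \cdot 0 = 0$)
$W^{2}{\left(-2,-6 \right)} = 0^{2} = 0$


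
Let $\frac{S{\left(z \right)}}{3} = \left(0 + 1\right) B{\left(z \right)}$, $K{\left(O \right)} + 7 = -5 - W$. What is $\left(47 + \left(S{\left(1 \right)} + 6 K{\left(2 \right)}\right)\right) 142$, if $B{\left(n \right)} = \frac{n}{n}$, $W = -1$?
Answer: $-2272$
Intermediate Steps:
$B{\left(n \right)} = 1$
$K{\left(O \right)} = -11$ ($K{\left(O \right)} = -7 - 4 = -11$)
$S{\left(z \right)} = 3$ ($S{\left(z \right)} = 3 \left(0 + 1\right) 1 = 3 \cdot 1 \cdot 1 = 3 \cdot 1 = 3$)
$\left(47 + \left(S{\left(1 \right)} + 6 K{\left(2 \right)}\right)\right) 142 = \left(47 + \left(3 + 6 \left(-11\right)\right)\right) 142 = \left(47 + \left(3 - 66\right)\right) 142 = \left(47 - 63\right) 142 = \left(-16\right) 142 = -2272$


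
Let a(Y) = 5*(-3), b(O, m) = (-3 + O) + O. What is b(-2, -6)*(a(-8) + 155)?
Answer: -980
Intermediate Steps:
b(O, m) = -3 + 2*O
a(Y) = -15
b(-2, -6)*(a(-8) + 155) = (-3 + 2*(-2))*(-15 + 155) = (-3 - 4)*140 = -7*140 = -980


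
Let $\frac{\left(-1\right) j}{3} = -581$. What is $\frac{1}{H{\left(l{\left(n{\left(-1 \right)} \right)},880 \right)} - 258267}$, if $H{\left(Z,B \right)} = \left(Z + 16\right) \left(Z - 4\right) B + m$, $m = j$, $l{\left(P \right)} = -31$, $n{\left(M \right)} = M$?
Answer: $\frac{1}{205476} \approx 4.8667 \cdot 10^{-6}$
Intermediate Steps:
$j = 1743$ ($j = \left(-3\right) \left(-581\right) = 1743$)
$m = 1743$
$H{\left(Z,B \right)} = 1743 + B \left(-4 + Z\right) \left(16 + Z\right)$ ($H{\left(Z,B \right)} = \left(Z + 16\right) \left(Z - 4\right) B + 1743 = \left(16 + Z\right) \left(-4 + Z\right) B + 1743 = \left(-4 + Z\right) \left(16 + Z\right) B + 1743 = B \left(-4 + Z\right) \left(16 + Z\right) + 1743 = 1743 + B \left(-4 + Z\right) \left(16 + Z\right)$)
$\frac{1}{H{\left(l{\left(n{\left(-1 \right)} \right)},880 \right)} - 258267} = \frac{1}{\left(1743 - 56320 + 880 \left(-31\right)^{2} + 12 \cdot 880 \left(-31\right)\right) - 258267} = \frac{1}{\left(1743 - 56320 + 880 \cdot 961 - 327360\right) - 258267} = \frac{1}{\left(1743 - 56320 + 845680 - 327360\right) - 258267} = \frac{1}{463743 - 258267} = \frac{1}{205476}$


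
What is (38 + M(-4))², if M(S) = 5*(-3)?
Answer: 529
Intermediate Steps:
M(S) = -15
(38 + M(-4))² = (38 - 15)² = 23² = 529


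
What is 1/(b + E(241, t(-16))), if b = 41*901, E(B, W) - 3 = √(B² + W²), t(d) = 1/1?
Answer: 18472/682400527 - √58082/1364801054 ≈ 2.6893e-5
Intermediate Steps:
t(d) = 1
E(B, W) = 3 + √(B² + W²)
b = 36941
1/(b + E(241, t(-16))) = 1/(36941 + (3 + √(241² + 1²))) = 1/(36941 + (3 + √(58081 + 1))) = 1/(36941 + (3 + √58082)) = 1/(36944 + √58082)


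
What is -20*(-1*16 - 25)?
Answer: 820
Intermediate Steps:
-20*(-1*16 - 25) = -20*(-16 - 25) = -20*(-41) = 820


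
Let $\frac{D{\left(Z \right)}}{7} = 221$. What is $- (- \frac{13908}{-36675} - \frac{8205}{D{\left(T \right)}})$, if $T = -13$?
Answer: $\frac{93134233}{18912075} \approx 4.9246$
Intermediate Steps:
$D{\left(Z \right)} = 1547$ ($D{\left(Z \right)} = 7 \cdot 221 = 1547$)
$- (- \frac{13908}{-36675} - \frac{8205}{D{\left(T \right)}}) = - (- \frac{13908}{-36675} - \frac{8205}{1547}) = - (\left(-13908\right) \left(- \frac{1}{36675}\right) - \frac{8205}{1547}) = - (\frac{4636}{12225} - \frac{8205}{1547}) = \left(-1\right) \left(- \frac{93134233}{18912075}\right) = \frac{93134233}{18912075}$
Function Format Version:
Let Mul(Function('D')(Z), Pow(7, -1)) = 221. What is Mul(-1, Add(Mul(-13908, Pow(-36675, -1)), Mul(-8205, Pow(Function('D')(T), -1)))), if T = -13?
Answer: Rational(93134233, 18912075) ≈ 4.9246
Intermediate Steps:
Function('D')(Z) = 1547 (Function('D')(Z) = Mul(7, 221) = 1547)
Mul(-1, Add(Mul(-13908, Pow(-36675, -1)), Mul(-8205, Pow(Function('D')(T), -1)))) = Mul(-1, Add(Mul(-13908, Pow(-36675, -1)), Mul(-8205, Pow(1547, -1)))) = Mul(-1, Add(Mul(-13908, Rational(-1, 36675)), Mul(-8205, Rational(1, 1547)))) = Mul(-1, Add(Rational(4636, 12225), Rational(-8205, 1547))) = Mul(-1, Rational(-93134233, 18912075)) = Rational(93134233, 18912075)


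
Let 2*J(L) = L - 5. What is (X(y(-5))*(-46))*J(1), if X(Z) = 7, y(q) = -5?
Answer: 644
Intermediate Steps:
J(L) = -5/2 + L/2 (J(L) = (L - 5)/2 = (-5 + L)/2 = -5/2 + L/2)
(X(y(-5))*(-46))*J(1) = (7*(-46))*(-5/2 + (½)*1) = -322*(-5/2 + ½) = -322*(-2) = 644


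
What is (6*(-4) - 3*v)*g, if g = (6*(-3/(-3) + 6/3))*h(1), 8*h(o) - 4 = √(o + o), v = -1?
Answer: -189 - 189*√2/4 ≈ -255.82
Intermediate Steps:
h(o) = ½ + √2*√o/8 (h(o) = ½ + √(o + o)/8 = ½ + √(2*o)/8 = ½ + (√2*√o)/8 = ½ + √2*√o/8)
g = 9 + 9*√2/4 (g = (6*(-3/(-3) + 6/3))*(½ + √2*√1/8) = (6*(-3*(-⅓) + 6*(⅓)))*(½ + (⅛)*√2*1) = (6*(1 + 2))*(½ + √2/8) = (6*3)*(½ + √2/8) = 18*(½ + √2/8) = 9 + 9*√2/4 ≈ 12.182)
(6*(-4) - 3*v)*g = (6*(-4) - 3*(-1))*(9 + 9*√2/4) = (-24 + 3)*(9 + 9*√2/4) = -21*(9 + 9*√2/4) = -189 - 189*√2/4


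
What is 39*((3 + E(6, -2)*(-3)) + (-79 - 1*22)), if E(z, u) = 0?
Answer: -3822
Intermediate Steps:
39*((3 + E(6, -2)*(-3)) + (-79 - 1*22)) = 39*((3 + 0*(-3)) + (-79 - 1*22)) = 39*((3 + 0) + (-79 - 22)) = 39*(3 - 101) = 39*(-98) = -3822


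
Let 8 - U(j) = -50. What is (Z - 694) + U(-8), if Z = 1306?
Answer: 670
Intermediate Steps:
U(j) = 58 (U(j) = 8 - 1*(-50) = 8 + 50 = 58)
(Z - 694) + U(-8) = (1306 - 694) + 58 = 612 + 58 = 670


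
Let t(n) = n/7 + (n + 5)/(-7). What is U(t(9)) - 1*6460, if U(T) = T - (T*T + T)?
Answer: -316565/49 ≈ -6460.5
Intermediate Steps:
t(n) = -5/7 (t(n) = n*(1/7) + (5 + n)*(-1/7) = n/7 + (-5/7 - n/7) = -5/7)
U(T) = -T**2 (U(T) = T - (T**2 + T) = T - (T + T**2) = T + (-T - T**2) = -T**2)
U(t(9)) - 1*6460 = -(-5/7)**2 - 1*6460 = -1*25/49 - 6460 = -25/49 - 6460 = -316565/49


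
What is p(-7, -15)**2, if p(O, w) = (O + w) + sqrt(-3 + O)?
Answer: (22 - I*sqrt(10))**2 ≈ 474.0 - 139.14*I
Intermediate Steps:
p(O, w) = O + w + sqrt(-3 + O)
p(-7, -15)**2 = (-7 - 15 + sqrt(-3 - 7))**2 = (-7 - 15 + sqrt(-10))**2 = (-7 - 15 + I*sqrt(10))**2 = (-22 + I*sqrt(10))**2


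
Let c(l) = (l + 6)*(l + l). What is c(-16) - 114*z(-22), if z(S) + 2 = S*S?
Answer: -54628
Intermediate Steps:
z(S) = -2 + S² (z(S) = -2 + S*S = -2 + S²)
c(l) = 2*l*(6 + l) (c(l) = (6 + l)*(2*l) = 2*l*(6 + l))
c(-16) - 114*z(-22) = 2*(-16)*(6 - 16) - 114*(-2 + (-22)²) = 2*(-16)*(-10) - 114*(-2 + 484) = 320 - 114*482 = 320 - 54948 = -54628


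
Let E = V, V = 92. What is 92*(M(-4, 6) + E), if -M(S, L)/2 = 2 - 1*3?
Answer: 8648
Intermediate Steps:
M(S, L) = 2 (M(S, L) = -2*(2 - 1*3) = -2*(2 - 3) = -2*(-1) = 2)
E = 92
92*(M(-4, 6) + E) = 92*(2 + 92) = 92*94 = 8648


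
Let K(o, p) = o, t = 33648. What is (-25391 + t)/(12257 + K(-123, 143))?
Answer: 8257/12134 ≈ 0.68048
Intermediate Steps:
(-25391 + t)/(12257 + K(-123, 143)) = (-25391 + 33648)/(12257 - 123) = 8257/12134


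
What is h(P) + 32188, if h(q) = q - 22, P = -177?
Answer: 31989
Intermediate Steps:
h(q) = -22 + q
h(P) + 32188 = (-22 - 177) + 32188 = -199 + 32188 = 31989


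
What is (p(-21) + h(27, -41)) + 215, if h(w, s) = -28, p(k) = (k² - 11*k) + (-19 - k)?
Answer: 861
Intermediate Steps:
p(k) = -19 + k² - 12*k
(p(-21) + h(27, -41)) + 215 = ((-19 + (-21)² - 12*(-21)) - 28) + 215 = ((-19 + 441 + 252) - 28) + 215 = (674 - 28) + 215 = 646 + 215 = 861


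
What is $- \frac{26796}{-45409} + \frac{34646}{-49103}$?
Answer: $- \frac{36782318}{318531161} \approx -0.11547$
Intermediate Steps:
$- \frac{26796}{-45409} + \frac{34646}{-49103} = \left(-26796\right) \left(- \frac{1}{45409}\right) + 34646 \left(- \frac{1}{49103}\right) = \frac{3828}{6487} - \frac{34646}{49103} = - \frac{36782318}{318531161}$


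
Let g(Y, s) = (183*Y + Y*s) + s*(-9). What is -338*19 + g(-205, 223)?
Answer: -91659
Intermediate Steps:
g(Y, s) = -9*s + 183*Y + Y*s (g(Y, s) = (183*Y + Y*s) - 9*s = -9*s + 183*Y + Y*s)
-338*19 + g(-205, 223) = -338*19 + (-9*223 + 183*(-205) - 205*223) = -6422 + (-2007 - 37515 - 45715) = -6422 - 85237 = -91659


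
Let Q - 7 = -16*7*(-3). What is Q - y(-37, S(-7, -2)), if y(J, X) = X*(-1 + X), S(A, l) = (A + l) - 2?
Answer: 211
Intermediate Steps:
S(A, l) = -2 + A + l
Q = 343 (Q = 7 - 16*7*(-3) = 7 - 112*(-3) = 7 + 336 = 343)
Q - y(-37, S(-7, -2)) = 343 - (-2 - 7 - 2)*(-1 + (-2 - 7 - 2)) = 343 - (-11)*(-1 - 11) = 343 - (-11)*(-12) = 343 - 1*132 = 343 - 132 = 211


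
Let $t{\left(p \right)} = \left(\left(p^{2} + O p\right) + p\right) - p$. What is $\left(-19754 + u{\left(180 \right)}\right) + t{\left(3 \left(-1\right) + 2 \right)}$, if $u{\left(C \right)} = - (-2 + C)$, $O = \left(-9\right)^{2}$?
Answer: $-20012$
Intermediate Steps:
$O = 81$
$u{\left(C \right)} = 2 - C$
$t{\left(p \right)} = p^{2} + 81 p$ ($t{\left(p \right)} = \left(\left(p^{2} + 81 p\right) + p\right) - p = \left(p^{2} + 82 p\right) - p = p^{2} + 81 p$)
$\left(-19754 + u{\left(180 \right)}\right) + t{\left(3 \left(-1\right) + 2 \right)} = \left(-19754 + \left(2 - 180\right)\right) + \left(3 \left(-1\right) + 2\right) \left(81 + \left(3 \left(-1\right) + 2\right)\right) = \left(-19754 + \left(2 - 180\right)\right) + \left(-3 + 2\right) \left(81 + \left(-3 + 2\right)\right) = \left(-19754 - 178\right) - \left(81 - 1\right) = -19932 - 80 = -20012$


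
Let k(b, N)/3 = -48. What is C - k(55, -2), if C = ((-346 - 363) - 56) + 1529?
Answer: 908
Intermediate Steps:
k(b, N) = -144 (k(b, N) = 3*(-48) = -144)
C = 764 (C = (-709 - 56) + 1529 = -765 + 1529 = 764)
C - k(55, -2) = 764 - 1*(-144) = 764 + 144 = 908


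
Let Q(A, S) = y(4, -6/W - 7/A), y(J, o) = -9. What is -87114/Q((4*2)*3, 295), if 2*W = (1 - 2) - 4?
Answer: 29038/3 ≈ 9679.3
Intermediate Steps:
W = -5/2 (W = ((1 - 2) - 4)/2 = (-1 - 4)/2 = (½)*(-5) = -5/2 ≈ -2.5000)
Q(A, S) = -9
-87114/Q((4*2)*3, 295) = -87114/(-9) = -87114*(-⅑) = 29038/3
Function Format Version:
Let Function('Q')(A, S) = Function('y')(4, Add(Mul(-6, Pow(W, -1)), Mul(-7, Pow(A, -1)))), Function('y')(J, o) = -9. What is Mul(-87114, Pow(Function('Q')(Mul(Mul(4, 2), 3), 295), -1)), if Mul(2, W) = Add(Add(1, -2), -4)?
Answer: Rational(29038, 3) ≈ 9679.3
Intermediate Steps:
W = Rational(-5, 2) (W = Mul(Rational(1, 2), Add(Add(1, -2), -4)) = Mul(Rational(1, 2), Add(-1, -4)) = Mul(Rational(1, 2), -5) = Rational(-5, 2) ≈ -2.5000)
Function('Q')(A, S) = -9
Mul(-87114, Pow(Function('Q')(Mul(Mul(4, 2), 3), 295), -1)) = Mul(-87114, Pow(-9, -1)) = Mul(-87114, Rational(-1, 9)) = Rational(29038, 3)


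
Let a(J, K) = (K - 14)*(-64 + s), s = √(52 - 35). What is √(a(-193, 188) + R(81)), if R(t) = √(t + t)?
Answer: √(-11136 + 9*√2 + 174*√17) ≈ 102.01*I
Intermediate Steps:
R(t) = √2*√t (R(t) = √(2*t) = √2*√t)
s = √17 ≈ 4.1231
a(J, K) = (-64 + √17)*(-14 + K) (a(J, K) = (K - 14)*(-64 + √17) = (-14 + K)*(-64 + √17) = (-64 + √17)*(-14 + K))
√(a(-193, 188) + R(81)) = √((896 - 64*188 - 14*√17 + 188*√17) + √2*√81) = √((896 - 12032 - 14*√17 + 188*√17) + √2*9) = √((-11136 + 174*√17) + 9*√2) = √(-11136 + 9*√2 + 174*√17)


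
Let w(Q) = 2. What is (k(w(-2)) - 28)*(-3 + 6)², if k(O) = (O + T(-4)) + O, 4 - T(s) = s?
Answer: -144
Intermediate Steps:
T(s) = 4 - s
k(O) = 8 + 2*O (k(O) = (O + (4 - 1*(-4))) + O = (O + (4 + 4)) + O = (O + 8) + O = (8 + O) + O = 8 + 2*O)
(k(w(-2)) - 28)*(-3 + 6)² = ((8 + 2*2) - 28)*(-3 + 6)² = ((8 + 4) - 28)*3² = (12 - 28)*9 = -16*9 = -144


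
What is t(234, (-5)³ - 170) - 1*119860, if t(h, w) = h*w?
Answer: -188890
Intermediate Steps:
t(234, (-5)³ - 170) - 1*119860 = 234*((-5)³ - 170) - 1*119860 = 234*(-125 - 170) - 119860 = 234*(-295) - 119860 = -69030 - 119860 = -188890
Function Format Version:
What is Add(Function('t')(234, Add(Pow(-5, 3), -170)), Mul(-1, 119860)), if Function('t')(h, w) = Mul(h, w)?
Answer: -188890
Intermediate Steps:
Add(Function('t')(234, Add(Pow(-5, 3), -170)), Mul(-1, 119860)) = Add(Mul(234, Add(Pow(-5, 3), -170)), Mul(-1, 119860)) = Add(Mul(234, Add(-125, -170)), -119860) = Add(Mul(234, -295), -119860) = Add(-69030, -119860) = -188890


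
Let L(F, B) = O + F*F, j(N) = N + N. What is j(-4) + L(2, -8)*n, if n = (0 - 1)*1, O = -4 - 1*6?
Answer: -2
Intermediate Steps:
O = -10 (O = -4 - 6 = -10)
j(N) = 2*N
L(F, B) = -10 + F² (L(F, B) = -10 + F*F = -10 + F²)
n = -1 (n = -1*1 = -1)
j(-4) + L(2, -8)*n = 2*(-4) + (-10 + 2²)*(-1) = -8 + (-10 + 4)*(-1) = -8 - 6*(-1) = -8 + 6 = -2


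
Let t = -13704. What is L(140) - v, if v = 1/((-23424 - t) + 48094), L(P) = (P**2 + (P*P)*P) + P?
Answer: 106055758759/38374 ≈ 2.7637e+6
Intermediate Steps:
L(P) = P + P**2 + P**3 (L(P) = (P**2 + P**2*P) + P = (P**2 + P**3) + P = P + P**2 + P**3)
v = 1/38374 (v = 1/((-23424 - 1*(-13704)) + 48094) = 1/((-23424 + 13704) + 48094) = 1/(-9720 + 48094) = 1/38374 ≈ 2.6059e-5)
L(140) - v = 140*(1 + 140 + 140**2) - 1*1/38374 = 140*(1 + 140 + 19600) - 1/38374 = 140*19741 - 1/38374 = 2763740 - 1/38374 = 106055758759/38374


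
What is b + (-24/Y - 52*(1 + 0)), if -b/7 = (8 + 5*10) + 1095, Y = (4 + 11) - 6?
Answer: -24377/3 ≈ -8125.7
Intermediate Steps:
Y = 9 (Y = 15 - 6 = 9)
b = -8071 (b = -7*((8 + 5*10) + 1095) = -7*((8 + 50) + 1095) = -7*(58 + 1095) = -7*1153 = -8071)
b + (-24/Y - 52*(1 + 0)) = -8071 + (-24/9 - 52*(1 + 0)) = -8071 + (-24*⅑ - 52) = -8071 + (-8/3 - 26*2) = -8071 + (-8/3 - 52) = -8071 - 164/3 = -24377/3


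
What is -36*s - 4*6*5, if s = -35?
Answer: 1140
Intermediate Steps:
-36*s - 4*6*5 = -36*(-35) - 4*6*5 = 1260 - 24*5 = 1260 - 120 = 1140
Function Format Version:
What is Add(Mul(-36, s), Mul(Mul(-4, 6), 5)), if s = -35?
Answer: 1140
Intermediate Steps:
Add(Mul(-36, s), Mul(Mul(-4, 6), 5)) = Add(Mul(-36, -35), Mul(Mul(-4, 6), 5)) = Add(1260, Mul(-24, 5)) = Add(1260, -120) = 1140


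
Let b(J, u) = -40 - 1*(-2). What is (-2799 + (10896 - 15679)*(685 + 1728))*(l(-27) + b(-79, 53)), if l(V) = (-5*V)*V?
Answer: 42517207574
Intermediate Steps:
b(J, u) = -38 (b(J, u) = -40 + 2 = -38)
l(V) = -5*V²
(-2799 + (10896 - 15679)*(685 + 1728))*(l(-27) + b(-79, 53)) = (-2799 + (10896 - 15679)*(685 + 1728))*(-5*(-27)² - 38) = (-2799 - 4783*2413)*(-5*729 - 38) = (-2799 - 11541379)*(-3645 - 38) = -11544178*(-3683) = 42517207574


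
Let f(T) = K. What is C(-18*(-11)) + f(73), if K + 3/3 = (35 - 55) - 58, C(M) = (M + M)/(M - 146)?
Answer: -928/13 ≈ -71.385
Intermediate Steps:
C(M) = 2*M/(-146 + M) (C(M) = (2*M)/(-146 + M) = 2*M/(-146 + M))
K = -79 (K = -1 + ((35 - 55) - 58) = -1 + (-20 - 58) = -1 - 78 = -79)
f(T) = -79
C(-18*(-11)) + f(73) = 2*(-18*(-11))/(-146 - 18*(-11)) - 79 = 2*198/(-146 + 198) - 79 = 2*198/52 - 79 = 2*198*(1/52) - 79 = 99/13 - 79 = -928/13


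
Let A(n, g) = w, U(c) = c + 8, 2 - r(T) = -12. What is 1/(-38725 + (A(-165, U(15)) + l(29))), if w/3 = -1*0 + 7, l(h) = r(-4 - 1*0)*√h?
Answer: -9676/374498483 - 7*√29/748996966 ≈ -2.5888e-5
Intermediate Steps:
r(T) = 14 (r(T) = 2 - 1*(-12) = 2 + 12 = 14)
l(h) = 14*√h
U(c) = 8 + c
w = 21 (w = 3*(-1*0 + 7) = 3*(0 + 7) = 3*7 = 21)
A(n, g) = 21
1/(-38725 + (A(-165, U(15)) + l(29))) = 1/(-38725 + (21 + 14*√29)) = 1/(-38704 + 14*√29)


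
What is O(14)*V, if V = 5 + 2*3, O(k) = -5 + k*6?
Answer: 869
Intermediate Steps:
O(k) = -5 + 6*k
V = 11 (V = 5 + 6 = 11)
O(14)*V = (-5 + 6*14)*11 = (-5 + 84)*11 = 79*11 = 869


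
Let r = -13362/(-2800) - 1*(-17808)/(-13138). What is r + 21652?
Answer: 199156205089/9196600 ≈ 21655.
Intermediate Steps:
r = 31421889/9196600 (r = -13362*(-1/2800) + 17808*(-1/13138) = 6681/1400 - 8904/6569 = 31421889/9196600 ≈ 3.4167)
r + 21652 = 31421889/9196600 + 21652 = 199156205089/9196600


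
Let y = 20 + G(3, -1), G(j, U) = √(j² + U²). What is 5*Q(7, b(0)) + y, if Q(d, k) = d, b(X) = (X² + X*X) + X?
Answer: 55 + √10 ≈ 58.162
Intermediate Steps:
G(j, U) = √(U² + j²)
b(X) = X + 2*X² (b(X) = (X² + X²) + X = 2*X² + X = X + 2*X²)
y = 20 + √10 (y = 20 + √((-1)² + 3²) = 20 + √(1 + 9) = 20 + √10 ≈ 23.162)
5*Q(7, b(0)) + y = 5*7 + (20 + √10) = 35 + (20 + √10) = 55 + √10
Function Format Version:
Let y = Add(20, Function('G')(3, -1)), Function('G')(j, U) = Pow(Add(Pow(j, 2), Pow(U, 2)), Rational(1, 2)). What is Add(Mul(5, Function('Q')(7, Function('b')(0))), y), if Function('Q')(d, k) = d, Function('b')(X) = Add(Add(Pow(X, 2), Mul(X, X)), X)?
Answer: Add(55, Pow(10, Rational(1, 2))) ≈ 58.162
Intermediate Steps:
Function('G')(j, U) = Pow(Add(Pow(U, 2), Pow(j, 2)), Rational(1, 2))
Function('b')(X) = Add(X, Mul(2, Pow(X, 2))) (Function('b')(X) = Add(Add(Pow(X, 2), Pow(X, 2)), X) = Add(Mul(2, Pow(X, 2)), X) = Add(X, Mul(2, Pow(X, 2))))
y = Add(20, Pow(10, Rational(1, 2))) (y = Add(20, Pow(Add(Pow(-1, 2), Pow(3, 2)), Rational(1, 2))) = Add(20, Pow(Add(1, 9), Rational(1, 2))) = Add(20, Pow(10, Rational(1, 2))) ≈ 23.162)
Add(Mul(5, Function('Q')(7, Function('b')(0))), y) = Add(Mul(5, 7), Add(20, Pow(10, Rational(1, 2)))) = Add(35, Add(20, Pow(10, Rational(1, 2)))) = Add(55, Pow(10, Rational(1, 2)))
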